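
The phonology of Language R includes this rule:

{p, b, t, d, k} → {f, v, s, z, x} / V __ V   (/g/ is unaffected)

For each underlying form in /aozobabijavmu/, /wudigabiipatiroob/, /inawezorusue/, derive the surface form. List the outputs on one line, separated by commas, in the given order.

/aozobabijavmu/: /b/ is a stop between vowels /o/ and /a/, so it spirantizes to the fricative [v]. /b/ is a stop between vowels /a/ and /i/, so it spirantizes to the fricative [v]. → [aozovavijavmu].
/wudigabiipatiroob/: /d/ is a stop between vowels /u/ and /i/, so it spirantizes to the fricative [z]. /b/ is a stop between vowels /a/ and /i/, so it spirantizes to the fricative [v]. /p/ is a stop between vowels /i/ and /a/, so it spirantizes to the fricative [f]. /t/ is a stop between vowels /a/ and /i/, so it spirantizes to the fricative [s]. → [wuzigaviifasiroob].
/inawezorusue/: the rule's environment is not met; surfaces unchanged as [inawezorusue].

aozovavijavmu, wuzigaviifasiroob, inawezorusue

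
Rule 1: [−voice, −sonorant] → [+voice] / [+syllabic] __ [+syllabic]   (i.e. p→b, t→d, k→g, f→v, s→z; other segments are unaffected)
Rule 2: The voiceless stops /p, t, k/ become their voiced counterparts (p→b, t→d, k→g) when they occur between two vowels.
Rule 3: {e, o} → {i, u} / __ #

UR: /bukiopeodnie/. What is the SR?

bugiobeodnii

Rule 1 (intervocalic voicing): /k/ is a voiceless obstruent between vowels /u/ and /i/, so it voices to [g]. /p/ is a voiceless obstruent between vowels /o/ and /e/, so it voices to [b]. /bukiopeodnie/ → bugiobeodnie.
Rule 2 (intervocalic voicing): no segment meets the environment; /bugiobeodnie/ is unchanged.
Rule 3 (final vowel raising): /e/ is a mid vowel in word-final position, so it raises to [i]. /bugiobeodnie/ → bugiobeodnii.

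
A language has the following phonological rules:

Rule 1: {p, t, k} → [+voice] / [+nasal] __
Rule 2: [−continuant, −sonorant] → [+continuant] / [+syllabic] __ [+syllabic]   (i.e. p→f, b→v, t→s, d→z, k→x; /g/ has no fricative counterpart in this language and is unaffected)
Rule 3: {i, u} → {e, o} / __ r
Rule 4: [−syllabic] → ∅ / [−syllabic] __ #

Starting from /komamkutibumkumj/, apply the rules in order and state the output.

komamgusivumgum

Rule 1 (post-nasal voicing): /k/ is a voiceless stop immediately after the nasal /m/, so it voices to [g]. /k/ is a voiceless stop immediately after the nasal /m/, so it voices to [g]. /komamkutibumkumj/ → komamgutibumgumj.
Rule 2 (intervocalic spirantization): /t/ is a stop between vowels /u/ and /i/, so it spirantizes to the fricative [s]. /b/ is a stop between vowels /i/ and /u/, so it spirantizes to the fricative [v]. /komamgutibumgumj/ → komamgusivumgumj.
Rule 3 (pre-rhotic lowering): no segment meets the environment; /komamgusivumgumj/ is unchanged.
Rule 4 (final cluster simplification): /j/ is the second consonant of a word-final cluster /mj/, so it deletes. /komamgusivumgumj/ → komamgusivumgum.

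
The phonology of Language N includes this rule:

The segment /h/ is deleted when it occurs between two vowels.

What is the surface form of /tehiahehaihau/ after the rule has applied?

teiaeaiau

/h/ occurs between vowels /e/ and /i/, so it deletes.
/h/ occurs between vowels /a/ and /e/, so it deletes.
/h/ occurs between vowels /e/ and /a/, so it deletes.
/h/ occurs between vowels /i/ and /a/, so it deletes.
Surface form: [teiaeaiau].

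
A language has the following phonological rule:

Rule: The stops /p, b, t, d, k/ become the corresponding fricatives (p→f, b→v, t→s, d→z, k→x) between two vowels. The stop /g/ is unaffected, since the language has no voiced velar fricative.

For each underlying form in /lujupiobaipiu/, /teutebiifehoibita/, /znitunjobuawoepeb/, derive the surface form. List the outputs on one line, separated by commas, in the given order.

/lujupiobaipiu/: /p/ is a stop between vowels /u/ and /i/, so it spirantizes to the fricative [f]. /b/ is a stop between vowels /o/ and /a/, so it spirantizes to the fricative [v]. /p/ is a stop between vowels /i/ and /i/, so it spirantizes to the fricative [f]. → [lujufiovaifiu].
/teutebiifehoibita/: /t/ is a stop between vowels /u/ and /e/, so it spirantizes to the fricative [s]. /b/ is a stop between vowels /e/ and /i/, so it spirantizes to the fricative [v]. /b/ is a stop between vowels /i/ and /i/, so it spirantizes to the fricative [v]. /t/ is a stop between vowels /i/ and /a/, so it spirantizes to the fricative [s]. → [teuseviifehoivisa].
/znitunjobuawoepeb/: /t/ is a stop between vowels /i/ and /u/, so it spirantizes to the fricative [s]. /b/ is a stop between vowels /o/ and /u/, so it spirantizes to the fricative [v]. /p/ is a stop between vowels /e/ and /e/, so it spirantizes to the fricative [f]. → [znisunjovuawoefeb].

lujufiovaifiu, teuseviifehoivisa, znisunjovuawoefeb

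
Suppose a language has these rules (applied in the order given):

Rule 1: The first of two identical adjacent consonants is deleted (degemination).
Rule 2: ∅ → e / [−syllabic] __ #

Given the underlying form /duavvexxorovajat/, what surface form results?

Rule 1 (degemination): /vv/ is a geminate; the first /v/ deletes. /xx/ is a geminate; the first /x/ deletes. /duavvexxorovajat/ → duavexorovajat.
Rule 2 (final e-epenthesis): the form ends in the consonant /t/, so [e] is inserted word-finally. /duavexorovajat/ → duavexorovajate.

duavexorovajate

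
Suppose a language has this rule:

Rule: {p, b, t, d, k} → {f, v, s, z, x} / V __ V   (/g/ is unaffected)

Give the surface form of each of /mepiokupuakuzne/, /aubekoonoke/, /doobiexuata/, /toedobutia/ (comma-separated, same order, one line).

/mepiokupuakuzne/: /p/ is a stop between vowels /e/ and /i/, so it spirantizes to the fricative [f]. /k/ is a stop between vowels /o/ and /u/, so it spirantizes to the fricative [x]. /p/ is a stop between vowels /u/ and /u/, so it spirantizes to the fricative [f]. /k/ is a stop between vowels /a/ and /u/, so it spirantizes to the fricative [x]. → [mefioxufuaxuzne].
/aubekoonoke/: /b/ is a stop between vowels /u/ and /e/, so it spirantizes to the fricative [v]. /k/ is a stop between vowels /e/ and /o/, so it spirantizes to the fricative [x]. /k/ is a stop between vowels /o/ and /e/, so it spirantizes to the fricative [x]. → [auvexoonoxe].
/doobiexuata/: /b/ is a stop between vowels /o/ and /i/, so it spirantizes to the fricative [v]. /t/ is a stop between vowels /a/ and /a/, so it spirantizes to the fricative [s]. → [dooviexuasa].
/toedobutia/: /d/ is a stop between vowels /e/ and /o/, so it spirantizes to the fricative [z]. /b/ is a stop between vowels /o/ and /u/, so it spirantizes to the fricative [v]. /t/ is a stop between vowels /u/ and /i/, so it spirantizes to the fricative [s]. → [toezovusia].

mefioxufuaxuzne, auvexoonoxe, dooviexuasa, toezovusia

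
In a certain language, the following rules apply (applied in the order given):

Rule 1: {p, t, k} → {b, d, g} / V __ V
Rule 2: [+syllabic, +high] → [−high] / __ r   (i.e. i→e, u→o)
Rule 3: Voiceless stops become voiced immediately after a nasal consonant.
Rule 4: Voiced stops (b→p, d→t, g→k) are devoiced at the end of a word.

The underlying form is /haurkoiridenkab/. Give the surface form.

haorkoeridengap

Rule 1 (intervocalic voicing): no segment meets the environment; /haurkoiridenkab/ is unchanged.
Rule 2 (pre-rhotic lowering): /u/ is a high vowel immediately before /r/, so it lowers to [o]. /i/ is a high vowel immediately before /r/, so it lowers to [e]. /haurkoiridenkab/ → haorkoeridenkab.
Rule 3 (post-nasal voicing): /k/ is a voiceless stop immediately after the nasal /n/, so it voices to [g]. /haorkoeridenkab/ → haorkoeridengab.
Rule 4 (final devoicing): /b/ is a voiced stop in word-final position, so it devoices to [p]. /haorkoeridengab/ → haorkoeridengap.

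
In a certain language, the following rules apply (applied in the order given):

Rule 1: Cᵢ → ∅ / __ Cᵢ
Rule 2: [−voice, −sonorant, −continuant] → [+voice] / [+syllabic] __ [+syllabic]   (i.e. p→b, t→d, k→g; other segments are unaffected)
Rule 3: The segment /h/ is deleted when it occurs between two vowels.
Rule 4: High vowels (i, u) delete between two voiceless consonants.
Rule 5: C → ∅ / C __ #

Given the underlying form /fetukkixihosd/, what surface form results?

Rule 1 (degemination): /kk/ is a geminate; the first /k/ deletes. /fetukkixihosd/ → fetukixihosd.
Rule 2 (intervocalic voicing): /t/ is a voiceless stop between vowels /e/ and /u/, so it voices to [d]. /k/ is a voiceless stop between vowels /u/ and /i/, so it voices to [g]. /fetukixihosd/ → fedugixihosd.
Rule 3 (intervocalic h-deletion): /h/ occurs between vowels /i/ and /o/, so it deletes. /fedugixihosd/ → fedugixiosd.
Rule 4 (high vowel syncope): no segment meets the environment; /fedugixiosd/ is unchanged.
Rule 5 (final cluster simplification): /d/ is the second consonant of a word-final cluster /sd/, so it deletes. /fedugixiosd/ → fedugixios.

fedugixios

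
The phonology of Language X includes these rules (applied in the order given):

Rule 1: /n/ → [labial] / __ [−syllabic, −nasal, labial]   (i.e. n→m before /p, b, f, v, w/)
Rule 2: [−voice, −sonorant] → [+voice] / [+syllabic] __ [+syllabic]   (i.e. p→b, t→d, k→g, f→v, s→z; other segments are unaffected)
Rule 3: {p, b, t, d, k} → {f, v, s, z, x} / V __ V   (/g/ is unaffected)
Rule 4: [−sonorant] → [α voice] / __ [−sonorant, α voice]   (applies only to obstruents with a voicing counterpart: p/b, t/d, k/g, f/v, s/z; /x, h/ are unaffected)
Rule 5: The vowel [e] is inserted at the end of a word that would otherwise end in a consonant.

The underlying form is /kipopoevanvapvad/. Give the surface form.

Rule 1 (nasal place assimilation): /n/ precedes the labial consonant /v/, so it assimilates in place to [m]. /kipopoevanvapvad/ → kipopoevamvapvad.
Rule 2 (intervocalic voicing): /p/ is a voiceless obstruent between vowels /i/ and /o/, so it voices to [b]. /p/ is a voiceless obstruent between vowels /o/ and /o/, so it voices to [b]. /kipopoevamvapvad/ → kiboboevamvapvad.
Rule 3 (intervocalic spirantization): /b/ is a stop between vowels /i/ and /o/, so it spirantizes to the fricative [v]. /b/ is a stop between vowels /o/ and /o/, so it spirantizes to the fricative [v]. /kiboboevamvapvad/ → kivovoevamvapvad.
Rule 4 (regressive voicing assimilation): /p/ precedes the voiced obstruent /v/, so it voices to [b] by assimilation. /kivovoevamvapvad/ → kivovoevamvabvad.
Rule 5 (final e-epenthesis): the form ends in the consonant /d/, so [e] is inserted word-finally. /kivovoevamvabvad/ → kivovoevamvabvade.

kivovoevamvabvade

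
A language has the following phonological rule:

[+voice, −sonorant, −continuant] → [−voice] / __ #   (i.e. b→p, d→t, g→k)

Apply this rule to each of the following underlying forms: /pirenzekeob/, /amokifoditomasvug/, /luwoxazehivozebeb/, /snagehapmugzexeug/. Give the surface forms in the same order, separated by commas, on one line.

pirenzekeop, amokifoditomasvuk, luwoxazehivozebep, snagehapmugzexeuk

/pirenzekeob/: /b/ is a voiced stop in word-final position, so it devoices to [p]. → [pirenzekeop].
/amokifoditomasvug/: /g/ is a voiced stop in word-final position, so it devoices to [k]. → [amokifoditomasvuk].
/luwoxazehivozebeb/: /b/ is a voiced stop in word-final position, so it devoices to [p]. → [luwoxazehivozebep].
/snagehapmugzexeug/: /g/ is a voiced stop in word-final position, so it devoices to [k]. → [snagehapmugzexeuk].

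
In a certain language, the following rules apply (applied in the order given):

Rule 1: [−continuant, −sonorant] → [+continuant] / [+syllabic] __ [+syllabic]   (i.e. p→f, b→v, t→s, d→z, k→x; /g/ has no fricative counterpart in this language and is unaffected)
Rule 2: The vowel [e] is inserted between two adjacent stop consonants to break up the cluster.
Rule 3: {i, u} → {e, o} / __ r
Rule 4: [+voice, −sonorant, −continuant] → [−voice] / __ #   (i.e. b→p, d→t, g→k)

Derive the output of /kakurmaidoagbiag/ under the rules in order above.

kaxormaizoagebiak

Rule 1 (intervocalic spirantization): /k/ is a stop between vowels /a/ and /u/, so it spirantizes to the fricative [x]. /d/ is a stop between vowels /i/ and /o/, so it spirantizes to the fricative [z]. /kakurmaidoagbiag/ → kaxurmaizoagbiag.
Rule 2 (stop-cluster e-epenthesis): /g/ and /b/ form a stop–stop cluster, so [e] is inserted between them. /kaxurmaizoagbiag/ → kaxurmaizoagebiag.
Rule 3 (pre-rhotic lowering): /u/ is a high vowel immediately before /r/, so it lowers to [o]. /kaxurmaizoagebiag/ → kaxormaizoagebiag.
Rule 4 (final devoicing): /g/ is a voiced stop in word-final position, so it devoices to [k]. /kaxormaizoagebiag/ → kaxormaizoagebiak.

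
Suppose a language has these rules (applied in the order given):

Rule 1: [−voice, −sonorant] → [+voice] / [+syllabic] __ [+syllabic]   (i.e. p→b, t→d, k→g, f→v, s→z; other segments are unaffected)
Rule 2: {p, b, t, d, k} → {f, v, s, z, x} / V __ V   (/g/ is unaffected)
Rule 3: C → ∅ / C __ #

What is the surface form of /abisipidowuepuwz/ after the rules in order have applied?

Rule 1 (intervocalic voicing): /s/ is a voiceless obstruent between vowels /i/ and /i/, so it voices to [z]. /p/ is a voiceless obstruent between vowels /i/ and /i/, so it voices to [b]. /p/ is a voiceless obstruent between vowels /e/ and /u/, so it voices to [b]. /abisipidowuepuwz/ → abizibidowuebuwz.
Rule 2 (intervocalic spirantization): /b/ is a stop between vowels /a/ and /i/, so it spirantizes to the fricative [v]. /b/ is a stop between vowels /i/ and /i/, so it spirantizes to the fricative [v]. /d/ is a stop between vowels /i/ and /o/, so it spirantizes to the fricative [z]. /b/ is a stop between vowels /e/ and /u/, so it spirantizes to the fricative [v]. /abizibidowuebuwz/ → avizivizowuevuwz.
Rule 3 (final cluster simplification): /z/ is the second consonant of a word-final cluster /wz/, so it deletes. /avizivizowuevuwz/ → avizivizowuevuw.

avizivizowuevuw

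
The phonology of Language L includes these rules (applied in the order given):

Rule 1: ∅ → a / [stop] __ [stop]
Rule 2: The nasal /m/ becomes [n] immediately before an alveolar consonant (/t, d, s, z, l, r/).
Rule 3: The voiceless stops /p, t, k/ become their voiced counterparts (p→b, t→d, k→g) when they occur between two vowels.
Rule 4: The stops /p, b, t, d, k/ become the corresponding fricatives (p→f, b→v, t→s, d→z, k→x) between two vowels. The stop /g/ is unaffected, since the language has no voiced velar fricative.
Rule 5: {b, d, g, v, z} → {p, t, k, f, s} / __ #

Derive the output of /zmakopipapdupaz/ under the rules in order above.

zmagovivavazuvas

Rule 1 (stop-cluster a-epenthesis): /p/ and /d/ form a stop–stop cluster, so [a] is inserted between them. /zmakopipapdupaz/ → zmakopipapadupaz.
Rule 2 (nasal place assimilation): no segment meets the environment; /zmakopipapadupaz/ is unchanged.
Rule 3 (intervocalic voicing): /k/ is a voiceless stop between vowels /a/ and /o/, so it voices to [g]. /p/ is a voiceless stop between vowels /o/ and /i/, so it voices to [b]. /p/ is a voiceless stop between vowels /i/ and /a/, so it voices to [b]. /p/ is a voiceless stop between vowels /a/ and /a/, so it voices to [b]. /p/ is a voiceless stop between vowels /u/ and /a/, so it voices to [b]. /zmakopipapadupaz/ → zmagobibabadubaz.
Rule 4 (intervocalic spirantization): /b/ is a stop between vowels /o/ and /i/, so it spirantizes to the fricative [v]. /b/ is a stop between vowels /i/ and /a/, so it spirantizes to the fricative [v]. /b/ is a stop between vowels /a/ and /a/, so it spirantizes to the fricative [v]. /d/ is a stop between vowels /a/ and /u/, so it spirantizes to the fricative [z]. /b/ is a stop between vowels /u/ and /a/, so it spirantizes to the fricative [v]. /zmagobibabadubaz/ → zmagovivavazuvaz.
Rule 5 (final devoicing): /z/ is a voiced obstruent in word-final position, so it devoices to [s]. /zmagovivavazuvaz/ → zmagovivavazuvas.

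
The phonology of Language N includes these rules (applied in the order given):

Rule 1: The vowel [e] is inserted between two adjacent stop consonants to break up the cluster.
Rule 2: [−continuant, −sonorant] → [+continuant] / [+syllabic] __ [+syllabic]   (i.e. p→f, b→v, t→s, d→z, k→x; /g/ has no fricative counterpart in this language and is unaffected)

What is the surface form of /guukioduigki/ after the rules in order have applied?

Rule 1 (stop-cluster e-epenthesis): /g/ and /k/ form a stop–stop cluster, so [e] is inserted between them. /guukioduigki/ → guukioduigeki.
Rule 2 (intervocalic spirantization): /k/ is a stop between vowels /u/ and /i/, so it spirantizes to the fricative [x]. /d/ is a stop between vowels /o/ and /u/, so it spirantizes to the fricative [z]. /k/ is a stop between vowels /e/ and /i/, so it spirantizes to the fricative [x]. /guukioduigeki/ → guuxiozuigexi.

guuxiozuigexi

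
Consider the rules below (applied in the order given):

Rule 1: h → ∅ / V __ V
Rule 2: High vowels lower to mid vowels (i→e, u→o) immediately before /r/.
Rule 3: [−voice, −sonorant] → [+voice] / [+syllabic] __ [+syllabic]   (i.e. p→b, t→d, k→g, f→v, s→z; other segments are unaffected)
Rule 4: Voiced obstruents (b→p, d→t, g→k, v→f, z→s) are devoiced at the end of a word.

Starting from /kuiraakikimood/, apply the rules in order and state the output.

Rule 1 (intervocalic h-deletion): no segment meets the environment; /kuiraakikimood/ is unchanged.
Rule 2 (pre-rhotic lowering): /i/ is a high vowel immediately before /r/, so it lowers to [e]. /kuiraakikimood/ → kueraakikimood.
Rule 3 (intervocalic voicing): /k/ is a voiceless obstruent between vowels /a/ and /i/, so it voices to [g]. /k/ is a voiceless obstruent between vowels /i/ and /i/, so it voices to [g]. /kueraakikimood/ → kueraagigimood.
Rule 4 (final devoicing): /d/ is a voiced obstruent in word-final position, so it devoices to [t]. /kueraagigimood/ → kueraagigimoot.

kueraagigimoot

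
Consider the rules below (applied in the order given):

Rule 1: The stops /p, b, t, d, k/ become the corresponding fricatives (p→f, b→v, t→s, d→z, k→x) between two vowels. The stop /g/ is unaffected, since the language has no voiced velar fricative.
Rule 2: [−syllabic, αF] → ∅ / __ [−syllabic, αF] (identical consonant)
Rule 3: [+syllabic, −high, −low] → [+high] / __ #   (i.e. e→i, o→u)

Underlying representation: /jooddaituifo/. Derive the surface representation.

Rule 1 (intervocalic spirantization): /t/ is a stop between vowels /i/ and /u/, so it spirantizes to the fricative [s]. /jooddaituifo/ → jooddaisuifo.
Rule 2 (degemination): /dd/ is a geminate; the first /d/ deletes. /jooddaisuifo/ → joodaisuifo.
Rule 3 (final vowel raising): /o/ is a mid vowel in word-final position, so it raises to [u]. /joodaisuifo/ → joodaisuifu.

joodaisuifu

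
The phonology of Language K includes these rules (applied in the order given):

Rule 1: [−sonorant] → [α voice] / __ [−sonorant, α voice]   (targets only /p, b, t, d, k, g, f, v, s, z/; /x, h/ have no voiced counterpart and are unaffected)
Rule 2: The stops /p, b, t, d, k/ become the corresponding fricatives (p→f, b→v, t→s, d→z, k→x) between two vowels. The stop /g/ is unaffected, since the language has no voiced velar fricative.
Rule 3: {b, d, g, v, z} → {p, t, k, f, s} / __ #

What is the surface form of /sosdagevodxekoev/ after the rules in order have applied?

Rule 1 (regressive voicing assimilation): /s/ precedes the voiced obstruent /d/, so it voices to [z] by assimilation. /d/ precedes the voiceless obstruent /x/, so it devoices to [t] by assimilation. /sosdagevodxekoev/ → sozdagevotxekoev.
Rule 2 (intervocalic spirantization): /k/ is a stop between vowels /e/ and /o/, so it spirantizes to the fricative [x]. /sozdagevotxekoev/ → sozdagevotxexoev.
Rule 3 (final devoicing): /v/ is a voiced obstruent in word-final position, so it devoices to [f]. /sozdagevotxexoev/ → sozdagevotxexoef.

sozdagevotxexoef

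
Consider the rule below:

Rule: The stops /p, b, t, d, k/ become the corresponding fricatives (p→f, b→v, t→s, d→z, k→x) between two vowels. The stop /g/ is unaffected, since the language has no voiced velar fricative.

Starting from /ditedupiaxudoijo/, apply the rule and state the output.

Scanning /ditedupiaxudoijo/: /d/ at position 1 is not in the conditioning environment; /t/ is a stop between vowels /i/ and /e/, so it spirantizes to the fricative [s]; /d/ is a stop between vowels /e/ and /u/, so it spirantizes to the fricative [z]; /p/ is a stop between vowels /u/ and /i/, so it spirantizes to the fricative [f]; /d/ is a stop between vowels /u/ and /o/, so it spirantizes to the fricative [z].
Result: [disezufiaxuzoijo].

disezufiaxuzoijo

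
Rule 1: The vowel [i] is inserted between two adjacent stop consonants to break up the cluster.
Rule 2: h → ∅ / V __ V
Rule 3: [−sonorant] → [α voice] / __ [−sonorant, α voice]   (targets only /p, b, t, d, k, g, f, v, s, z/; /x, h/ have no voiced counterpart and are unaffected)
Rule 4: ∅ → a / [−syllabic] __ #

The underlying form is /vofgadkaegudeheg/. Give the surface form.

vovgadikaegudeega

Rule 1 (stop-cluster i-epenthesis): /d/ and /k/ form a stop–stop cluster, so [i] is inserted between them. /vofgadkaegudeheg/ → vofgadikaegudeheg.
Rule 2 (intervocalic h-deletion): /h/ occurs between vowels /e/ and /e/, so it deletes. /vofgadikaegudeheg/ → vofgadikaegudeeg.
Rule 3 (regressive voicing assimilation): /f/ precedes the voiced obstruent /g/, so it voices to [v] by assimilation. /vofgadikaegudeeg/ → vovgadikaegudeeg.
Rule 4 (final a-epenthesis): the form ends in the consonant /g/, so [a] is inserted word-finally. /vovgadikaegudeeg/ → vovgadikaegudeega.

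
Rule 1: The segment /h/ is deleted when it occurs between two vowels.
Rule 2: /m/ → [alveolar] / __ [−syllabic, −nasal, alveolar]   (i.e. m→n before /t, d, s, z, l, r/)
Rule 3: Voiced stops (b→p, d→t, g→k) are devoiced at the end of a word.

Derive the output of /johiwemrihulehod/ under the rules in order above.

Rule 1 (intervocalic h-deletion): /h/ occurs between vowels /o/ and /i/, so it deletes. /h/ occurs between vowels /i/ and /u/, so it deletes. /h/ occurs between vowels /e/ and /o/, so it deletes. /johiwemrihulehod/ → joiwemriuleod.
Rule 2 (nasal place assimilation): /m/ precedes the alveolar consonant /r/, so it assimilates in place to [n]. /joiwemriuleod/ → joiwenriuleod.
Rule 3 (final devoicing): /d/ is a voiced stop in word-final position, so it devoices to [t]. /joiwenriuleod/ → joiwenriuleot.

joiwenriuleot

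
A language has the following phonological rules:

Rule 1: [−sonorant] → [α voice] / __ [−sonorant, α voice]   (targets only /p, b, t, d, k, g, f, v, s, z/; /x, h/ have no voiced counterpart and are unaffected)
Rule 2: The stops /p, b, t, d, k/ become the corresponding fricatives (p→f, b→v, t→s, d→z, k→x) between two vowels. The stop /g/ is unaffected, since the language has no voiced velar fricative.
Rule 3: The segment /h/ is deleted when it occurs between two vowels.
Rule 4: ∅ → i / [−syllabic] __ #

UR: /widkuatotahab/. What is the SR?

Rule 1 (regressive voicing assimilation): /d/ precedes the voiceless obstruent /k/, so it devoices to [t] by assimilation. /widkuatotahab/ → witkuatotahab.
Rule 2 (intervocalic spirantization): /t/ is a stop between vowels /a/ and /o/, so it spirantizes to the fricative [s]. /t/ is a stop between vowels /o/ and /a/, so it spirantizes to the fricative [s]. /witkuatotahab/ → witkuasosahab.
Rule 3 (intervocalic h-deletion): /h/ occurs between vowels /a/ and /a/, so it deletes. /witkuasosahab/ → witkuasosaab.
Rule 4 (final i-epenthesis): the form ends in the consonant /b/, so [i] is inserted word-finally. /witkuasosaab/ → witkuasosaabi.

witkuasosaabi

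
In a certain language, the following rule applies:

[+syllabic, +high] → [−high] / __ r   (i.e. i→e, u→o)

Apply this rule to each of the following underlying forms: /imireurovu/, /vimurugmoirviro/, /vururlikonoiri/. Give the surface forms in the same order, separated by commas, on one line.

/imireurovu/: /i/ is a high vowel immediately before /r/, so it lowers to [e]. /u/ is a high vowel immediately before /r/, so it lowers to [o]. → [imereorovu].
/vimurugmoirviro/: /u/ is a high vowel immediately before /r/, so it lowers to [o]. /i/ is a high vowel immediately before /r/, so it lowers to [e]. /i/ is a high vowel immediately before /r/, so it lowers to [e]. → [vimorugmoervero].
/vururlikonoiri/: /u/ is a high vowel immediately before /r/, so it lowers to [o]. /u/ is a high vowel immediately before /r/, so it lowers to [o]. /i/ is a high vowel immediately before /r/, so it lowers to [e]. → [vororlikonoeri].

imereorovu, vimorugmoervero, vororlikonoeri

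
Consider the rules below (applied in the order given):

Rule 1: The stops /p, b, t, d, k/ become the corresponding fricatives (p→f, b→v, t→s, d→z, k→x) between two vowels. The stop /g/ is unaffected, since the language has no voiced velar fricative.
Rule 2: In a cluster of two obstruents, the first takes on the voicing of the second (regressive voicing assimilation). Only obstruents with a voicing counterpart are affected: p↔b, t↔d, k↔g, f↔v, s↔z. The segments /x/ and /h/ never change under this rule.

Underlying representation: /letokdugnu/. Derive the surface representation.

lesogdugnu

Rule 1 (intervocalic spirantization): /t/ is a stop between vowels /e/ and /o/, so it spirantizes to the fricative [s]. /letokdugnu/ → lesokdugnu.
Rule 2 (regressive voicing assimilation): /k/ precedes the voiced obstruent /d/, so it voices to [g] by assimilation. /lesokdugnu/ → lesogdugnu.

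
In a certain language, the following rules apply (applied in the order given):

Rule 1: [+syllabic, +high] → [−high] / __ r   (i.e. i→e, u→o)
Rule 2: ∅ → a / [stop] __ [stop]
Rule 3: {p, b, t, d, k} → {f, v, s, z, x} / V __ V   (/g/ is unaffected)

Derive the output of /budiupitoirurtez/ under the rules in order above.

Rule 1 (pre-rhotic lowering): /i/ is a high vowel immediately before /r/, so it lowers to [e]. /u/ is a high vowel immediately before /r/, so it lowers to [o]. /budiupitoirurtez/ → budiupitoerortez.
Rule 2 (stop-cluster a-epenthesis): no segment meets the environment; /budiupitoerortez/ is unchanged.
Rule 3 (intervocalic spirantization): /d/ is a stop between vowels /u/ and /i/, so it spirantizes to the fricative [z]. /p/ is a stop between vowels /u/ and /i/, so it spirantizes to the fricative [f]. /t/ is a stop between vowels /i/ and /o/, so it spirantizes to the fricative [s]. /budiupitoerortez/ → buziufisoerortez.

buziufisoerortez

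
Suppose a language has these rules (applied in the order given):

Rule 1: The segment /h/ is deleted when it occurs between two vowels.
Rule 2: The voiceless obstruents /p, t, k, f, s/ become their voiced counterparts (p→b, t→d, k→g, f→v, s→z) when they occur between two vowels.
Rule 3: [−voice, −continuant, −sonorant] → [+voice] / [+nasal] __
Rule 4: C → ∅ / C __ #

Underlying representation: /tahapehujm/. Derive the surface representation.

Rule 1 (intervocalic h-deletion): /h/ occurs between vowels /a/ and /a/, so it deletes. /h/ occurs between vowels /e/ and /u/, so it deletes. /tahapehujm/ → taapeujm.
Rule 2 (intervocalic voicing): /p/ is a voiceless obstruent between vowels /a/ and /e/, so it voices to [b]. /taapeujm/ → taabeujm.
Rule 3 (post-nasal voicing): no segment meets the environment; /taabeujm/ is unchanged.
Rule 4 (final cluster simplification): /m/ is the second consonant of a word-final cluster /jm/, so it deletes. /taabeujm/ → taabeuj.

taabeuj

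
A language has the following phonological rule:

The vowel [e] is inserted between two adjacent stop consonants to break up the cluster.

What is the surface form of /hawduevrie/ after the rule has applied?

No segment of /hawduevrie/ meets the structural description of the rule, so the form surfaces unchanged.

hawduevrie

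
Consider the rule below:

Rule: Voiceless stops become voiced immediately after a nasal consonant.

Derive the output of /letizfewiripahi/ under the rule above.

No segment of /letizfewiripahi/ meets the structural description of the rule, so the form surfaces unchanged.

letizfewiripahi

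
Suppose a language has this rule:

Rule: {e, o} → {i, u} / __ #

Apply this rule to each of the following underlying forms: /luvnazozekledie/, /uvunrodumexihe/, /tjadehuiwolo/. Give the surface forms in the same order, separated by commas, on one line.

luvnazozekledii, uvunrodumexihi, tjadehuiwolu

/luvnazozekledie/: /e/ is a mid vowel in word-final position, so it raises to [i]. → [luvnazozekledii].
/uvunrodumexihe/: /e/ is a mid vowel in word-final position, so it raises to [i]. → [uvunrodumexihi].
/tjadehuiwolo/: /o/ is a mid vowel in word-final position, so it raises to [u]. → [tjadehuiwolu].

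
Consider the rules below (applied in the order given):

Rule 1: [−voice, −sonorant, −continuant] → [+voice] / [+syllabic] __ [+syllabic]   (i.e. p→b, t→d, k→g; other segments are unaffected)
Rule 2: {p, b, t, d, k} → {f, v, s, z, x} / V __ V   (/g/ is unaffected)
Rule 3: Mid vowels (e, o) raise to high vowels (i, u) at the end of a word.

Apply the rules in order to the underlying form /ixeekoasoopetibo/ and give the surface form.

Rule 1 (intervocalic voicing): /k/ is a voiceless stop between vowels /e/ and /o/, so it voices to [g]. /p/ is a voiceless stop between vowels /o/ and /e/, so it voices to [b]. /t/ is a voiceless stop between vowels /e/ and /i/, so it voices to [d]. /ixeekoasoopetibo/ → ixeegoasoobedibo.
Rule 2 (intervocalic spirantization): /b/ is a stop between vowels /o/ and /e/, so it spirantizes to the fricative [v]. /d/ is a stop between vowels /e/ and /i/, so it spirantizes to the fricative [z]. /b/ is a stop between vowels /i/ and /o/, so it spirantizes to the fricative [v]. /ixeegoasoobedibo/ → ixeegoasoovezivo.
Rule 3 (final vowel raising): /o/ is a mid vowel in word-final position, so it raises to [u]. /ixeegoasoovezivo/ → ixeegoasoovezivu.

ixeegoasoovezivu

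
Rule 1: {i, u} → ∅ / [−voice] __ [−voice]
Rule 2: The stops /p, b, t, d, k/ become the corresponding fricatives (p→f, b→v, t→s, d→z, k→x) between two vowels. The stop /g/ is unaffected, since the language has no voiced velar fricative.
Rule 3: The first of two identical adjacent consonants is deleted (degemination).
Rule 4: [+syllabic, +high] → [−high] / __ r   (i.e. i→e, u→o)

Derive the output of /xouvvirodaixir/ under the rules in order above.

xouverozaixer

Rule 1 (high vowel syncope): no segment meets the environment; /xouvvirodaixir/ is unchanged.
Rule 2 (intervocalic spirantization): /d/ is a stop between vowels /o/ and /a/, so it spirantizes to the fricative [z]. /xouvvirodaixir/ → xouvvirozaixir.
Rule 3 (degemination): /vv/ is a geminate; the first /v/ deletes. /xouvvirozaixir/ → xouvirozaixir.
Rule 4 (pre-rhotic lowering): /i/ is a high vowel immediately before /r/, so it lowers to [e]. /i/ is a high vowel immediately before /r/, so it lowers to [e]. /xouvirozaixir/ → xouverozaixer.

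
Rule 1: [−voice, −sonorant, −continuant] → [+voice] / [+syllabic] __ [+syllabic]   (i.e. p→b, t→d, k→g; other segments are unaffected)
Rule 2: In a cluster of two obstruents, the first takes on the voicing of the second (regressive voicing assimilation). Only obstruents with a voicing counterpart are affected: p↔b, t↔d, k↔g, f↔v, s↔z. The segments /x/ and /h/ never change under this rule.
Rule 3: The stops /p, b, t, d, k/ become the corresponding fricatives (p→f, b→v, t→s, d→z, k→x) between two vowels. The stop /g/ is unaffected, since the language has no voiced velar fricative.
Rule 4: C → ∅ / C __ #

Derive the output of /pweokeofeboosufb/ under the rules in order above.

Rule 1 (intervocalic voicing): /k/ is a voiceless stop between vowels /o/ and /e/, so it voices to [g]. /pweokeofeboosufb/ → pweogeofeboosufb.
Rule 2 (regressive voicing assimilation): /f/ precedes the voiced obstruent /b/, so it voices to [v] by assimilation. /pweogeofeboosufb/ → pweogeofeboosuvb.
Rule 3 (intervocalic spirantization): /b/ is a stop between vowels /e/ and /o/, so it spirantizes to the fricative [v]. /pweogeofeboosuvb/ → pweogeofevoosuvb.
Rule 4 (final cluster simplification): /b/ is the second consonant of a word-final cluster /vb/, so it deletes. /pweogeofevoosuvb/ → pweogeofevoosuv.

pweogeofevoosuv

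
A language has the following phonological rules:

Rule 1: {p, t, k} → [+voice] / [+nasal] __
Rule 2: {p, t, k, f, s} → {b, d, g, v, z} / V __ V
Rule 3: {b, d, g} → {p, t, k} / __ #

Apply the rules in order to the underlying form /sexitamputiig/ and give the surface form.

sexidambudiik

Rule 1 (post-nasal voicing): /p/ is a voiceless stop immediately after the nasal /m/, so it voices to [b]. /sexitamputiig/ → sexitambutiig.
Rule 2 (intervocalic voicing): /t/ is a voiceless obstruent between vowels /i/ and /a/, so it voices to [d]. /t/ is a voiceless obstruent between vowels /u/ and /i/, so it voices to [d]. /sexitambutiig/ → sexidambudiig.
Rule 3 (final devoicing): /g/ is a voiced stop in word-final position, so it devoices to [k]. /sexidambudiig/ → sexidambudiik.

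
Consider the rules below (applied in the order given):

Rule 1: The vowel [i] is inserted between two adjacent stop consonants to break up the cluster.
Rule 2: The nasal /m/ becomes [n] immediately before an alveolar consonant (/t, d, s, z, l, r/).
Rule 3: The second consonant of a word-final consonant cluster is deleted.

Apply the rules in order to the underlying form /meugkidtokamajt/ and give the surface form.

Rule 1 (stop-cluster i-epenthesis): /g/ and /k/ form a stop–stop cluster, so [i] is inserted between them. /d/ and /t/ form a stop–stop cluster, so [i] is inserted between them. /meugkidtokamajt/ → meugikiditokamajt.
Rule 2 (nasal place assimilation): no segment meets the environment; /meugikiditokamajt/ is unchanged.
Rule 3 (final cluster simplification): /t/ is the second consonant of a word-final cluster /jt/, so it deletes. /meugikiditokamajt/ → meugikiditokamaj.

meugikiditokamaj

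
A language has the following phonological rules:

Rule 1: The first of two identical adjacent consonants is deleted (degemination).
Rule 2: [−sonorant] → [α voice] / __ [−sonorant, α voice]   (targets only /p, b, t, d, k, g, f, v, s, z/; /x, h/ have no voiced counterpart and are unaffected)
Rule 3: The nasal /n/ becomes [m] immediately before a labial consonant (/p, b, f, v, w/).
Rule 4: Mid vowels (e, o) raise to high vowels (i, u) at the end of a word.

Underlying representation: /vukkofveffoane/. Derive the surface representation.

Rule 1 (degemination): /kk/ is a geminate; the first /k/ deletes. /ff/ is a geminate; the first /f/ deletes. /vukkofveffoane/ → vukofvefoane.
Rule 2 (regressive voicing assimilation): /f/ precedes the voiced obstruent /v/, so it voices to [v] by assimilation. /vukofvefoane/ → vukovvefoane.
Rule 3 (nasal place assimilation): no segment meets the environment; /vukovvefoane/ is unchanged.
Rule 4 (final vowel raising): /e/ is a mid vowel in word-final position, so it raises to [i]. /vukovvefoane/ → vukovvefoani.

vukovvefoani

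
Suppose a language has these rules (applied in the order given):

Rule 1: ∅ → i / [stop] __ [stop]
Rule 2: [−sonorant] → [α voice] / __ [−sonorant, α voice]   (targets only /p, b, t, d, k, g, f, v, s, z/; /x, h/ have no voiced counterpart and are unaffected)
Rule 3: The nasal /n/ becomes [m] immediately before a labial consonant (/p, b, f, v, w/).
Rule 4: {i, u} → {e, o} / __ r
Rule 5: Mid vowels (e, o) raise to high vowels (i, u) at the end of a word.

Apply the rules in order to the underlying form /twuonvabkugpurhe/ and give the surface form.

twuomvabikugiporhi

Rule 1 (stop-cluster i-epenthesis): /b/ and /k/ form a stop–stop cluster, so [i] is inserted between them. /g/ and /p/ form a stop–stop cluster, so [i] is inserted between them. /twuonvabkugpurhe/ → twuonvabikugipurhe.
Rule 2 (regressive voicing assimilation): no segment meets the environment; /twuonvabikugipurhe/ is unchanged.
Rule 3 (nasal place assimilation): /n/ precedes the labial consonant /v/, so it assimilates in place to [m]. /twuonvabikugipurhe/ → twuomvabikugipurhe.
Rule 4 (pre-rhotic lowering): /u/ is a high vowel immediately before /r/, so it lowers to [o]. /twuomvabikugipurhe/ → twuomvabikugiporhe.
Rule 5 (final vowel raising): /e/ is a mid vowel in word-final position, so it raises to [i]. /twuomvabikugiporhe/ → twuomvabikugiporhi.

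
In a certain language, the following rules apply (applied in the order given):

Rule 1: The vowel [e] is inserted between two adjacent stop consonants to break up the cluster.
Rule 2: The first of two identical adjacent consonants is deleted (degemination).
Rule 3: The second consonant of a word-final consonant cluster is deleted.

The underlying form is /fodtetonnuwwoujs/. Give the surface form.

Rule 1 (stop-cluster e-epenthesis): /d/ and /t/ form a stop–stop cluster, so [e] is inserted between them. /fodtetonnuwwoujs/ → fodetetonnuwwoujs.
Rule 2 (degemination): /nn/ is a geminate; the first /n/ deletes. /ww/ is a geminate; the first /w/ deletes. /fodetetonnuwwoujs/ → fodetetonuwoujs.
Rule 3 (final cluster simplification): /s/ is the second consonant of a word-final cluster /js/, so it deletes. /fodetetonuwoujs/ → fodetetonuwouj.

fodetetonuwouj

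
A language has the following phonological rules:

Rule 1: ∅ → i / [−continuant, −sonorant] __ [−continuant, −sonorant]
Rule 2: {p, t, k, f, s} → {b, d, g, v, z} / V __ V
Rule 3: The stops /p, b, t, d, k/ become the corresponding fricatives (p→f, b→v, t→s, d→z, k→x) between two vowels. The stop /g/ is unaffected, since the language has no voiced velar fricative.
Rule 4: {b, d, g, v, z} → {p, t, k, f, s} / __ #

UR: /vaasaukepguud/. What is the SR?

Rule 1 (stop-cluster i-epenthesis): /p/ and /g/ form a stop–stop cluster, so [i] is inserted between them. /vaasaukepguud/ → vaasaukepiguud.
Rule 2 (intervocalic voicing): /s/ is a voiceless obstruent between vowels /a/ and /a/, so it voices to [z]. /k/ is a voiceless obstruent between vowels /u/ and /e/, so it voices to [g]. /p/ is a voiceless obstruent between vowels /e/ and /i/, so it voices to [b]. /vaasaukepiguud/ → vaazaugebiguud.
Rule 3 (intervocalic spirantization): /b/ is a stop between vowels /e/ and /i/, so it spirantizes to the fricative [v]. /vaazaugebiguud/ → vaazaugeviguud.
Rule 4 (final devoicing): /d/ is a voiced obstruent in word-final position, so it devoices to [t]. /vaazaugeviguud/ → vaazaugeviguut.

vaazaugeviguut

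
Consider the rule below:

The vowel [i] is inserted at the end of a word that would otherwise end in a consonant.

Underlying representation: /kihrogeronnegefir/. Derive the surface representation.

kihrogeronnegefiri

the form ends in the consonant /r/, so [i] is inserted word-finally.
Surface form: [kihrogeronnegefiri].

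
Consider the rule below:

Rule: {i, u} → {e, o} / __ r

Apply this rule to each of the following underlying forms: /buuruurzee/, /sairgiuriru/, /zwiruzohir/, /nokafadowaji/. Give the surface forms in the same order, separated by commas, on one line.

buoruorzee, saergioreru, zweruzoher, nokafadowaji

/buuruurzee/: /u/ is a high vowel immediately before /r/, so it lowers to [o]. /u/ is a high vowel immediately before /r/, so it lowers to [o]. → [buoruorzee].
/sairgiuriru/: /i/ is a high vowel immediately before /r/, so it lowers to [e]. /u/ is a high vowel immediately before /r/, so it lowers to [o]. /i/ is a high vowel immediately before /r/, so it lowers to [e]. → [saergioreru].
/zwiruzohir/: /i/ is a high vowel immediately before /r/, so it lowers to [e]. /i/ is a high vowel immediately before /r/, so it lowers to [e]. → [zweruzoher].
/nokafadowaji/: the rule's environment is not met; surfaces unchanged as [nokafadowaji].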